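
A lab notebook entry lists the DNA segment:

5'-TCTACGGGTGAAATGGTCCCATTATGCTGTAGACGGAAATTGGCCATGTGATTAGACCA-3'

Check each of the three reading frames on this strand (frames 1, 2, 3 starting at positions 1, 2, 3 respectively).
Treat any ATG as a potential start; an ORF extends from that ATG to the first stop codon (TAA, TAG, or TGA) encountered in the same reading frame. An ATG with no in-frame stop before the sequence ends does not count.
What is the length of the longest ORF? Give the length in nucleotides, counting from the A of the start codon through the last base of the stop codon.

Frame 1: TCT ACG GGT GAA ATG GTC CCA TTA TGC TGT AGA CGG AAA TTG GCC ATG TGA TTA GAC — ATG at 13, stop TGA at 49 → 39 nt; ATG at 46, stop TGA at 49 → 6 nt.
Frame 2: CTA CGG GTG AAA TGG TCC CAT TAT GCT GTA GAC GGA AAT TGG CCA TGT GAT TAG ACC — no ATG→stop ORF.
Frame 3: TAC GGG TGA AAT GGT CCC ATT ATG CTG TAG ACG GAA ATT GGC CAT GTG ATT AGA CCA — ATG at 24, stop TAG at 30 → 9 nt.
Longest: frame 1, positions 13–51, 39 nt = 13 codons = 12 aa. → 39 nucleotides.

39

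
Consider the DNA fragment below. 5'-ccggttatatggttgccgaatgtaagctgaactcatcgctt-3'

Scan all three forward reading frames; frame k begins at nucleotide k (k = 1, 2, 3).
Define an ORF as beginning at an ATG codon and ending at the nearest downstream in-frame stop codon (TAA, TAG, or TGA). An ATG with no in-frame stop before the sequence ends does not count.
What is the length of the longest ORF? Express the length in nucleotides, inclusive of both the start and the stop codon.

6

Frame 1: CCG GTT ATA TGG TTG CCG AAT GTA AGC TGA ACT CAT CGC — no ATG→stop ORF.
Frame 2: CGG TTA TAT GGT TGC CGA ATG TAA GCT GAA CTC ATC GCT — ATG at 20, stop TAA at 23 → 6 nt.
Frame 3: GGT TAT ATG GTT GCC GAA TGT AAG CTG AAC TCA TCG CTT — no ATG→stop ORF.
Longest: frame 2, positions 20–25, 6 nt = 2 codons = 1 aa. → 6 nucleotides.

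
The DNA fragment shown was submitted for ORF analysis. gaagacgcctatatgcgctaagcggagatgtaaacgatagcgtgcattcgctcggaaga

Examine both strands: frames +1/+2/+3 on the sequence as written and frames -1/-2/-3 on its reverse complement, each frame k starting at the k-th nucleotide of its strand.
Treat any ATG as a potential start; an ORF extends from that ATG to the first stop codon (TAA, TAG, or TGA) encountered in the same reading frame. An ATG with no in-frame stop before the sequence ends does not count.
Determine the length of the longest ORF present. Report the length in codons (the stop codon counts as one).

10

Reverse complement (5'→3'): TCTTCCGAGCGAATGCACGCTATCGTTTACATCTCCGCTTAGCGCATATAGGCGTCTTC
Frame +1: GAA GAC GCC TAT ATG CGC TAA GCG GAG ATG TAA ACG ATA GCG TGC ATT CGC TCG GAA — ATG at 13, stop TAA at 19 → 9 nt; ATG at 28, stop TAA at 31 → 6 nt.
Frame +2: AAG ACG CCT ATA TGC GCT AAG CGG AGA TGT AAA CGA TAG CGT GCA TTC GCT CGG AAG — no ATG→stop ORF.
Frame +3: AGA CGC CTA TAT GCG CTA AGC GGA GAT GTA AAC GAT AGC GTG CAT TCG CTC GGA AGA — no ATG→stop ORF.
Frame -1: TCT TCC GAG CGA ATG CAC GCT ATC GTT TAC ATC TCC GCT TAG CGC ATA TAG GCG TCT — ATG at 13, stop TAG at 40 → 30 nt.
Frame -2: CTT CCG AGC GAA TGC ACG CTA TCG TTT ACA TCT CCG CTT AGC GCA TAT AGG CGT CTT — no ATG→stop ORF.
Frame -3: TTC CGA GCG AAT GCA CGC TAT CGT TTA CAT CTC CGC TTA GCG CAT ATA GGC GTC TTC — no ATG→stop ORF.
Longest: frame -1, positions 13–42, 30 nt = 10 codons = 9 aa. → 10 codons.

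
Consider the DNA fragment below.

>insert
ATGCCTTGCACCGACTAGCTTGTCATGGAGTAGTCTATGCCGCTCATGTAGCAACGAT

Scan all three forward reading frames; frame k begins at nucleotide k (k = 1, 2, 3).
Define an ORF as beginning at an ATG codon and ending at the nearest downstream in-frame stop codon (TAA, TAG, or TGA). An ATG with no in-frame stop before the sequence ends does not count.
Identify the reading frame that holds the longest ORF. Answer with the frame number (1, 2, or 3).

Frame 1: ATG CCT TGC ACC GAC TAG CTT GTC ATG GAG TAG TCT ATG CCG CTC ATG TAG CAA CGA — ATG at 1, stop TAG at 16 → 18 nt; ATG at 25, stop TAG at 31 → 9 nt; ATG at 37, stop TAG at 49 → 15 nt; ATG at 46, stop TAG at 49 → 6 nt.
Frame 2: TGC CTT GCA CCG ACT AGC TTG TCA TGG AGT AGT CTA TGC CGC TCA TGT AGC AAC GAT — no ATG→stop ORF.
Frame 3: GCC TTG CAC CGA CTA GCT TGT CAT GGA GTA GTC TAT GCC GCT CAT GTA GCA ACG — no ATG→stop ORF.
Longest ORF is 18 nt in frame 1 (positions 1–18).

1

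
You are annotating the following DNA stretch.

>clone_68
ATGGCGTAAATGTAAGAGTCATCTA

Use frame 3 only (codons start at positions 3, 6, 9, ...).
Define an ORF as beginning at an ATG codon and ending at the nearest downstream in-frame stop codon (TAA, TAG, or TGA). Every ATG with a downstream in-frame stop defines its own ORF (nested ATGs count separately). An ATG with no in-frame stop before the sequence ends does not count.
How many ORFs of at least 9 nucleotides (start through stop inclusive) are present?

0

Frame 3: GGC GTA AAT GTA AGA GTC ATC — no ATG→stop ORF.
No ORF reaches 9 nucleotides. Count = 0.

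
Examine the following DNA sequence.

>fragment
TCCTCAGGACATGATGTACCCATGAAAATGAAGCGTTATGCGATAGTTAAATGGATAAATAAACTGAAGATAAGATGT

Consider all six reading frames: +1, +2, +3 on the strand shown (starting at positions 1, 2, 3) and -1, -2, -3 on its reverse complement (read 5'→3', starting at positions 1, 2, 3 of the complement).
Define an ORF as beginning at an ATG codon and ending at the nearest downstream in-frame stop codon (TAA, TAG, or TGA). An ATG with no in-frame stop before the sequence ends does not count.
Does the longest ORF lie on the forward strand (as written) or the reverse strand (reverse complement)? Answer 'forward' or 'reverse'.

Reverse complement (5'→3'): ACATCTTATCTTCAGTTTATTTATCCATTTAACTATCGCATAACGCTTCATTTTCATGGGTACATCATGTCCTGAGGA
Frame +1: TCC TCA GGA CAT GAT GTA CCC ATG AAA ATG AAG CGT TAT GCG ATA GTT AAA TGG ATA AAT AAA CTG AAG ATA AGA TGT — no ATG→stop ORF.
Frame +2: CCT CAG GAC ATG ATG TAC CCA TGA AAA TGA AGC GTT ATG CGA TAG TTA AAT GGA TAA ATA AAC TGA AGA TAA GAT — ATG at 11, stop TGA at 23 → 15 nt; ATG at 14, stop TGA at 23 → 12 nt; ATG at 38, stop TAG at 44 → 9 nt.
Frame +3: CTC AGG ACA TGA TGT ACC CAT GAA AAT GAA GCG TTA TGC GAT AGT TAA ATG GAT AAA TAA ACT GAA GAT AAG ATG — ATG at 51, stop TAA at 60 → 12 nt.
Frame -1: ACA TCT TAT CTT CAG TTT ATT TAT CCA TTT AAC TAT CGC ATA ACG CTT CAT TTT CAT GGG TAC ATC ATG TCC TGA GGA — ATG at 67, stop TGA at 73 → 9 nt.
Frame -2: CAT CTT ATC TTC AGT TTA TTT ATC CAT TTA ACT ATC GCA TAA CGC TTC ATT TTC ATG GGT ACA TCA TGT CCT GAG — no ATG→stop ORF.
Frame -3: ATC TTA TCT TCA GTT TAT TTA TCC ATT TAA CTA TCG CAT AAC GCT TCA TTT TCA TGG GTA CAT CAT GTC CTG AGG — no ATG→stop ORF.
Forward-strand max 15 nt; reverse-strand max 9 nt. The forward strand has the longer ORF.

forward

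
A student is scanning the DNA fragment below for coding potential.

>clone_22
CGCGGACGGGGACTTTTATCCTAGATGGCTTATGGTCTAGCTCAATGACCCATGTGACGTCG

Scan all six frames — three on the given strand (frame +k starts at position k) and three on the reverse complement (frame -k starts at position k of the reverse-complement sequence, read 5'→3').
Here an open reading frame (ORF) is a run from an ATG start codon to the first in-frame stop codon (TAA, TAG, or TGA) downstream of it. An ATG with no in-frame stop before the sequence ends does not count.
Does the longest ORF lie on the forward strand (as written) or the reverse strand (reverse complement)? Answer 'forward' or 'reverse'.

Reverse complement (5'→3'): CGACGTCACATGGGTCATTGAGCTAGACCATAAGCCATCTAGGATAAAAGTCCCCGTCCGCG
Frame +1: CGC GGA CGG GGA CTT TTA TCC TAG ATG GCT TAT GGT CTA GCT CAA TGA CCC ATG TGA CGT — ATG at 25, stop TGA at 46 → 24 nt; ATG at 52, stop TGA at 55 → 6 nt.
Frame +2: GCG GAC GGG GAC TTT TAT CCT AGA TGG CTT ATG GTC TAG CTC AAT GAC CCA TGT GAC GTC — ATG at 32, stop TAG at 38 → 9 nt.
Frame +3: CGG ACG GGG ACT TTT ATC CTA GAT GGC TTA TGG TCT AGC TCA ATG ACC CAT GTG ACG TCG — no ATG→stop ORF.
Frame -1: CGA CGT CAC ATG GGT CAT TGA GCT AGA CCA TAA GCC ATC TAG GAT AAA AGT CCC CGT CCG — ATG at 10, stop TGA at 19 → 12 nt.
Frame -2: GAC GTC ACA TGG GTC ATT GAG CTA GAC CAT AAG CCA TCT AGG ATA AAA GTC CCC GTC CGC — no ATG→stop ORF.
Frame -3: ACG TCA CAT GGG TCA TTG AGC TAG ACC ATA AGC CAT CTA GGA TAA AAG TCC CCG TCC GCG — no ATG→stop ORF.
Forward-strand max 24 nt; reverse-strand max 12 nt. The forward strand has the longer ORF.

forward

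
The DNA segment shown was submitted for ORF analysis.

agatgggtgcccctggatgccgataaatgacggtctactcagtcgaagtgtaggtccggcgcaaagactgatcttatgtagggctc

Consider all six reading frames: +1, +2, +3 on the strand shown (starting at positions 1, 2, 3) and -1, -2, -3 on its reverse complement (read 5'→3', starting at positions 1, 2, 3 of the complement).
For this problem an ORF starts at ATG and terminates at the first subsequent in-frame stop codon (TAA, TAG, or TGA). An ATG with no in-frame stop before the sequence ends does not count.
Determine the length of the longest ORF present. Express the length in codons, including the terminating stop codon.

Reverse complement (5'→3'): GAGCCCTACATAAGATCAGTCTTTGCGCCGGACCTACACTTCGACTGAGTAGACCGTCATTTATCGGCATCCAGGGGCACCCATCT
Frame +1: AGA TGG GTG CCC CTG GAT GCC GAT AAA TGA CGG TCT ACT CAG TCG AAG TGT AGG TCC GGC GCA AAG ACT GAT CTT ATG TAG GGC — ATG at 76, stop TAG at 79 → 6 nt.
Frame +2: GAT GGG TGC CCC TGG ATG CCG ATA AAT GAC GGT CTA CTC AGT CGA AGT GTA GGT CCG GCG CAA AGA CTG ATC TTA TGT AGG GCT — no ATG→stop ORF.
Frame +3: ATG GGT GCC CCT GGA TGC CGA TAA ATG ACG GTC TAC TCA GTC GAA GTG TAG GTC CGG CGC AAA GAC TGA TCT TAT GTA GGG CTC — ATG at 3, stop TAA at 24 → 24 nt; ATG at 27, stop TAG at 51 → 27 nt.
Frame -1: GAG CCC TAC ATA AGA TCA GTC TTT GCG CCG GAC CTA CAC TTC GAC TGA GTA GAC CGT CAT TTA TCG GCA TCC AGG GGC ACC CAT — no ATG→stop ORF.
Frame -2: AGC CCT ACA TAA GAT CAG TCT TTG CGC CGG ACC TAC ACT TCG ACT GAG TAG ACC GTC ATT TAT CGG CAT CCA GGG GCA CCC ATC — no ATG→stop ORF.
Frame -3: GCC CTA CAT AAG ATC AGT CTT TGC GCC GGA CCT ACA CTT CGA CTG AGT AGA CCG TCA TTT ATC GGC ATC CAG GGG CAC CCA TCT — no ATG→stop ORF.
Longest: frame +3, positions 27–53, 27 nt = 9 codons = 8 aa. → 9 codons.

9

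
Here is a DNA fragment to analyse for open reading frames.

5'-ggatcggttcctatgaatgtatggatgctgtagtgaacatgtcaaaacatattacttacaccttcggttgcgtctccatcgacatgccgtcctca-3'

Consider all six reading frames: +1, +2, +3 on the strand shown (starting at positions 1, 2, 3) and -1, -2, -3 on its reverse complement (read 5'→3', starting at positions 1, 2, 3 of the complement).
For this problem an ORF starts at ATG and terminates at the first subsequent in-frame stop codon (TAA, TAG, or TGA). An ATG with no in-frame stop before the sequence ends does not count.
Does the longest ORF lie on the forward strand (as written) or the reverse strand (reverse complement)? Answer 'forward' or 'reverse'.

reverse

Reverse complement (5'→3'): TGAGGACGGCATGTCGATGGAGACGCAACCGAAGGTGTAAGTAATATGTTTTGACATGTTCACTACAGCATCCATACATTCATAGGAACCGATCC
Frame +1: GGA TCG GTT CCT ATG AAT GTA TGG ATG CTG TAG TGA ACA TGT CAA AAC ATA TTA CTT ACA CCT TCG GTT GCG TCT CCA TCG ACA TGC CGT CCT — ATG at 13, stop TAG at 31 → 21 nt; ATG at 25, stop TAG at 31 → 9 nt.
Frame +2: GAT CGG TTC CTA TGA ATG TAT GGA TGC TGT AGT GAA CAT GTC AAA ACA TAT TAC TTA CAC CTT CGG TTG CGT CTC CAT CGA CAT GCC GTC CTC — no ATG→stop ORF.
Frame +3: ATC GGT TCC TAT GAA TGT ATG GAT GCT GTA GTG AAC ATG TCA AAA CAT ATT ACT TAC ACC TTC GGT TGC GTC TCC ATC GAC ATG CCG TCC TCA — no ATG→stop ORF.
Frame -1: TGA GGA CGG CAT GTC GAT GGA GAC GCA ACC GAA GGT GTA AGT AAT ATG TTT TGA CAT GTT CAC TAC AGC ATC CAT ACA TTC ATA GGA ACC GAT — ATG at 46, stop TGA at 52 → 9 nt.
Frame -2: GAG GAC GGC ATG TCG ATG GAG ACG CAA CCG AAG GTG TAA GTA ATA TGT TTT GAC ATG TTC ACT ACA GCA TCC ATA CAT TCA TAG GAA CCG ATC — ATG at 11, stop TAA at 38 → 30 nt; ATG at 17, stop TAA at 38 → 24 nt; ATG at 56, stop TAG at 83 → 30 nt.
Frame -3: AGG ACG GCA TGT CGA TGG AGA CGC AAC CGA AGG TGT AAG TAA TAT GTT TTG ACA TGT TCA CTA CAG CAT CCA TAC ATT CAT AGG AAC CGA TCC — no ATG→stop ORF.
Forward-strand max 21 nt; reverse-strand max 30 nt. The reverse strand has the longer ORF.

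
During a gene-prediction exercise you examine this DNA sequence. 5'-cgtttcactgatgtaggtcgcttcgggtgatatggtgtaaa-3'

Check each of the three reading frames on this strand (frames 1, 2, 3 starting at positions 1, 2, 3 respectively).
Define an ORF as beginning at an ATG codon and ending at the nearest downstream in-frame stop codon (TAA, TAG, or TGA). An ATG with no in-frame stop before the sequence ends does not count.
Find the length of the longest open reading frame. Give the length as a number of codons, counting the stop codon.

Frame 1: CGT TTC ACT GAT GTA GGT CGC TTC GGG TGA TAT GGT GTA — no ATG→stop ORF.
Frame 2: GTT TCA CTG ATG TAG GTC GCT TCG GGT GAT ATG GTG TAA — ATG at 11, stop TAG at 14 → 6 nt; ATG at 32, stop TAA at 38 → 9 nt.
Frame 3: TTT CAC TGA TGT AGG TCG CTT CGG GTG ATA TGG TGT AAA — no ATG→stop ORF.
Longest: frame 2, positions 32–40, 9 nt = 3 codons = 2 aa. → 3 codons.

3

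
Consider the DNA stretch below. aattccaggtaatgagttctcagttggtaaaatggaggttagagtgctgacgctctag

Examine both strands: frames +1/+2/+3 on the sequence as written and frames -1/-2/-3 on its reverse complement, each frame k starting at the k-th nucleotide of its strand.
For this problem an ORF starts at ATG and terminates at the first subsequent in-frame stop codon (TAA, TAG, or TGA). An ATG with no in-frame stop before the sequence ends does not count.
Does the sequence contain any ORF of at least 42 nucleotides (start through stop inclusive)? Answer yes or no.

Reverse complement (5'→3'): CTAGAGCGTCAGCACTCTAACCTCCATTTTACCAACTGAGAACTCATTACCTGGAATT
Frame +1: AAT TCC AGG TAA TGA GTT CTC AGT TGG TAA AAT GGA GGT TAG AGT GCT GAC GCT CTA — no ATG→stop ORF.
Frame +2: ATT CCA GGT AAT GAG TTC TCA GTT GGT AAA ATG GAG GTT AGA GTG CTG ACG CTC TAG — ATG at 32, stop TAG at 56 → 27 nt.
Frame +3: TTC CAG GTA ATG AGT TCT CAG TTG GTA AAA TGG AGG TTA GAG TGC TGA CGC TCT — ATG at 12, stop TGA at 48 → 39 nt.
Frame -1: CTA GAG CGT CAG CAC TCT AAC CTC CAT TTT ACC AAC TGA GAA CTC ATT ACC TGG AAT — no ATG→stop ORF.
Frame -2: TAG AGC GTC AGC ACT CTA ACC TCC ATT TTA CCA ACT GAG AAC TCA TTA CCT GGA ATT — no ATG→stop ORF.
Frame -3: AGA GCG TCA GCA CTC TAA CCT CCA TTT TAC CAA CTG AGA ACT CAT TAC CTG GAA — no ATG→stop ORF.
Largest ORF found is 39 nucleotides < 42, so no.

no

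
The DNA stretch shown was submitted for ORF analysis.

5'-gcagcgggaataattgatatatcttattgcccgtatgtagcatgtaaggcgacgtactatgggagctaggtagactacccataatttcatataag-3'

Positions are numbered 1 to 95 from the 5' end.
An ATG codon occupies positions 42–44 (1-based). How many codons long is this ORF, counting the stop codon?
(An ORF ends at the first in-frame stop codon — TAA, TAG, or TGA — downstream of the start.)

Codons from position 42: ATG (42–44), TAA (45–47).
TAA is the first in-frame stop; that's 2 codons including the stop.

2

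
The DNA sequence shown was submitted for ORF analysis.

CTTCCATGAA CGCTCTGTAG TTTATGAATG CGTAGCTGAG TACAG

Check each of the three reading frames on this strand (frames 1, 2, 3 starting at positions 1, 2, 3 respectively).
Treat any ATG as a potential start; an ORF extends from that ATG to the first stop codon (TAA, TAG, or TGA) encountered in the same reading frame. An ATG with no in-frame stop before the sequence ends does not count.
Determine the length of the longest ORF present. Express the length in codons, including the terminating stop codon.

5

Frame 1: CTT CCA TGA ACG CTC TGT AGT TTA TGA ATG CGT AGC TGA GTA CAG — ATG at 28, stop TGA at 37 → 12 nt.
Frame 2: TTC CAT GAA CGC TCT GTA GTT TAT GAA TGC GTA GCT GAG TAC — no ATG→stop ORF.
Frame 3: TCC ATG AAC GCT CTG TAG TTT ATG AAT GCG TAG CTG AGT ACA — ATG at 6, stop TAG at 18 → 15 nt; ATG at 24, stop TAG at 33 → 12 nt.
Longest: frame 3, positions 6–20, 15 nt = 5 codons = 4 aa. → 5 codons.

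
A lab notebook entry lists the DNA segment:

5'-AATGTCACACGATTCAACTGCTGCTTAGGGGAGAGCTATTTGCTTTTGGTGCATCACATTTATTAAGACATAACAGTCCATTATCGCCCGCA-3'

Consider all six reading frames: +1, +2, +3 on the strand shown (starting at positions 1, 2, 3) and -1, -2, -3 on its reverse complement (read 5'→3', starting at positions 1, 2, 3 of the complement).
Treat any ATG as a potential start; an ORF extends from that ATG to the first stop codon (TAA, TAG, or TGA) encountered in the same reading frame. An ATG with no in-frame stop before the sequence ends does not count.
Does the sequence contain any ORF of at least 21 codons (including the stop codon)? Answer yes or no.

no

Reverse complement (5'→3'): TGCGGGCGATAATGGACTGTTATGTCTTAATAAATGTGATGCACCAAAAGCAAATAGCTCTCCCCTAAGCAGCAGTTGAATCGTGTGACATT
Frame +1: AAT GTC ACA CGA TTC AAC TGC TGC TTA GGG GAG AGC TAT TTG CTT TTG GTG CAT CAC ATT TAT TAA GAC ATA ACA GTC CAT TAT CGC CCG — no ATG→stop ORF.
Frame +2: ATG TCA CAC GAT TCA ACT GCT GCT TAG GGG AGA GCT ATT TGC TTT TGG TGC ATC ACA TTT ATT AAG ACA TAA CAG TCC ATT ATC GCC CGC — ATG at 2, stop TAG at 26 → 27 nt.
Frame +3: TGT CAC ACG ATT CAA CTG CTG CTT AGG GGA GAG CTA TTT GCT TTT GGT GCA TCA CAT TTA TTA AGA CAT AAC AGT CCA TTA TCG CCC GCA — no ATG→stop ORF.
Frame -1: TGC GGG CGA TAA TGG ACT GTT ATG TCT TAA TAA ATG TGA TGC ACC AAA AGC AAA TAG CTC TCC CCT AAG CAG CAG TTG AAT CGT GTG ACA — ATG at 22, stop TAA at 28 → 9 nt; ATG at 34, stop TGA at 37 → 6 nt.
Frame -2: GCG GGC GAT AAT GGA CTG TTA TGT CTT AAT AAA TGT GAT GCA CCA AAA GCA AAT AGC TCT CCC CTA AGC AGC AGT TGA ATC GTG TGA CAT — no ATG→stop ORF.
Frame -3: CGG GCG ATA ATG GAC TGT TAT GTC TTA ATA AAT GTG ATG CAC CAA AAG CAA ATA GCT CTC CCC TAA GCA GCA GTT GAA TCG TGT GAC ATT — ATG at 12, stop TAA at 66 → 57 nt; ATG at 39, stop TAA at 66 → 30 nt.
Largest ORF found is 19 codons < 21, so no.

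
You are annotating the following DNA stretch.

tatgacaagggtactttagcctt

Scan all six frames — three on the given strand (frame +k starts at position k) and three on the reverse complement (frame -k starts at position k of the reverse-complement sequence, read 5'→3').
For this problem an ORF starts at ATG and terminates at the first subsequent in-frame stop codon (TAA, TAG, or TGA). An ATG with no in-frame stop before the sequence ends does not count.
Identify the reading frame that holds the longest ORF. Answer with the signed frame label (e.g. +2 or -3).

Reverse complement (5'→3'): AAGGCTAAAGTACCCTTGTCATA
Frame +1: TAT GAC AAG GGT ACT TTA GCC — no ATG→stop ORF.
Frame +2: ATG ACA AGG GTA CTT TAG CCT — ATG at 2, stop TAG at 17 → 18 nt.
Frame +3: TGA CAA GGG TAC TTT AGC CTT — no ATG→stop ORF.
Frame -1: AAG GCT AAA GTA CCC TTG TCA — no ATG→stop ORF.
Frame -2: AGG CTA AAG TAC CCT TGT CAT — no ATG→stop ORF.
Frame -3: GGC TAA AGT ACC CTT GTC ATA — no ATG→stop ORF.
Longest ORF is 18 nt in frame +2 (positions 2–19).

+2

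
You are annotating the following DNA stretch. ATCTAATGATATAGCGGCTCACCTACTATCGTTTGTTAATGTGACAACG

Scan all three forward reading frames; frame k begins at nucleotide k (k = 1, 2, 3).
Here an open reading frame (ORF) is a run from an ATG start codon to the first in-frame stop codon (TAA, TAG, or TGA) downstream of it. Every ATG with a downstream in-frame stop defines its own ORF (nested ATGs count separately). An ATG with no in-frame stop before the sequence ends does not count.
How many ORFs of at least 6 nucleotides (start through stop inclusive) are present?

Frame 1: ATC TAA TGA TAT AGC GGC TCA CCT ACT ATC GTT TGT TAA TGT GAC AAC — no ATG→stop ORF.
Frame 2: TCT AAT GAT ATA GCG GCT CAC CTA CTA TCG TTT GTT AAT GTG ACA ACG — no ATG→stop ORF.
Frame 3: CTA ATG ATA TAG CGG CTC ACC TAC TAT CGT TTG TTA ATG TGA CAA — ATG at 6, stop TAG at 12 → 9 nt; ATG at 39, stop TGA at 42 → 6 nt.
ORFs ≥ 6 nucleotides: frame 3 6–14 (9 nucleotides), frame 3 39–44 (6 nucleotides). Count = 2.

2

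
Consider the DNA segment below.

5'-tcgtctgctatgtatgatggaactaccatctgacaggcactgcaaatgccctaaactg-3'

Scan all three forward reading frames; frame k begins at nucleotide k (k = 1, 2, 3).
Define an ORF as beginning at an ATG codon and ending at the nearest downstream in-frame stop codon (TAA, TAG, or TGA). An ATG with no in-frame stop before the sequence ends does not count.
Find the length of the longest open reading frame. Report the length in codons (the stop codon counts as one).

8

Frame 1: TCG TCT GCT ATG TAT GAT GGA ACT ACC ATC TGA CAG GCA CTG CAA ATG CCC TAA ACT — ATG at 10, stop TGA at 31 → 24 nt; ATG at 46, stop TAA at 52 → 9 nt.
Frame 2: CGT CTG CTA TGT ATG ATG GAA CTA CCA TCT GAC AGG CAC TGC AAA TGC CCT AAA CTG — no ATG→stop ORF.
Frame 3: GTC TGC TAT GTA TGA TGG AAC TAC CAT CTG ACA GGC ACT GCA AAT GCC CTA AAC — no ATG→stop ORF.
Longest: frame 1, positions 10–33, 24 nt = 8 codons = 7 aa. → 8 codons.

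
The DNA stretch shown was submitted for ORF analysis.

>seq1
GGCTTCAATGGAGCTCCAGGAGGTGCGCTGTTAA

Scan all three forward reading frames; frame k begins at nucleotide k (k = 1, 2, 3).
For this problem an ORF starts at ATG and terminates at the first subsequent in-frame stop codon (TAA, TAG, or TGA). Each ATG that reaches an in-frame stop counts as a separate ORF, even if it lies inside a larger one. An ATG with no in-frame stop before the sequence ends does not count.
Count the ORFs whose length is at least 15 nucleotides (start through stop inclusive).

Frame 1: GGC TTC AAT GGA GCT CCA GGA GGT GCG CTG TTA — no ATG→stop ORF.
Frame 2: GCT TCA ATG GAG CTC CAG GAG GTG CGC TGT TAA — ATG at 8, stop TAA at 32 → 27 nt.
Frame 3: CTT CAA TGG AGC TCC AGG AGG TGC GCT GTT — no ATG→stop ORF.
ORFs ≥ 15 nucleotides: frame 2 8–34 (27 nucleotides). Count = 1.

1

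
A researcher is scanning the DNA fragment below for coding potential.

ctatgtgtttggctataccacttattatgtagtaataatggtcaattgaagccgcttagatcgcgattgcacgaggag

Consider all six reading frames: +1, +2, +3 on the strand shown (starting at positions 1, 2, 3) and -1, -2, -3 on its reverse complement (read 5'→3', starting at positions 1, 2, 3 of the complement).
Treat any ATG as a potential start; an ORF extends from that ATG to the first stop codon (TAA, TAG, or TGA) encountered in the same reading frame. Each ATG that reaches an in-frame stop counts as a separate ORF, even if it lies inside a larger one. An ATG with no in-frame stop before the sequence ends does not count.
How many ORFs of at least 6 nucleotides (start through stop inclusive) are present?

3

Reverse complement (5'→3'): CTCCTCGTGCAATCGCGATCTAAGCGGCTTCAATTGACCATTATTACTACATAATAAGTGGTATAGCCAAACACATAG
Frame +1: CTA TGT GTT TGG CTA TAC CAC TTA TTA TGT AGT AAT AAT GGT CAA TTG AAG CCG CTT AGA TCG CGA TTG CAC GAG GAG — no ATG→stop ORF.
Frame +2: TAT GTG TTT GGC TAT ACC ACT TAT TAT GTA GTA ATA ATG GTC AAT TGA AGC CGC TTA GAT CGC GAT TGC ACG AGG — ATG at 38, stop TGA at 47 → 12 nt.
Frame +3: ATG TGT TTG GCT ATA CCA CTT ATT ATG TAG TAA TAA TGG TCA ATT GAA GCC GCT TAG ATC GCG ATT GCA CGA GGA — ATG at 3, stop TAG at 30 → 30 nt; ATG at 27, stop TAG at 30 → 6 nt.
Frame -1: CTC CTC GTG CAA TCG CGA TCT AAG CGG CTT CAA TTG ACC ATT ATT ACT ACA TAA TAA GTG GTA TAG CCA AAC ACA TAG — no ATG→stop ORF.
Frame -2: TCC TCG TGC AAT CGC GAT CTA AGC GGC TTC AAT TGA CCA TTA TTA CTA CAT AAT AAG TGG TAT AGC CAA ACA CAT — no ATG→stop ORF.
Frame -3: CCT CGT GCA ATC GCG ATC TAA GCG GCT TCA ATT GAC CAT TAT TAC TAC ATA ATA AGT GGT ATA GCC AAA CAC ATA — no ATG→stop ORF.
ORFs ≥ 6 nucleotides: frame +2 38–49 (12 nucleotides), frame +3 3–32 (30 nucleotides), frame +3 27–32 (6 nucleotides). Count = 3.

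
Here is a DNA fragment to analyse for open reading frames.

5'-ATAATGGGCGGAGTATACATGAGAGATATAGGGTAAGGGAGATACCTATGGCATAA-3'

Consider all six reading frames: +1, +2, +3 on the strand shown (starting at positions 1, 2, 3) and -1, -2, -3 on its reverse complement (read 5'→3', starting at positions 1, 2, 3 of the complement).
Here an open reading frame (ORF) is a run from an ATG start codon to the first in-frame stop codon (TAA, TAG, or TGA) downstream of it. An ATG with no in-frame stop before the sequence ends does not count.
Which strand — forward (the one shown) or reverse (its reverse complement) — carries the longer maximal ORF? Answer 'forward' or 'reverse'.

forward

Reverse complement (5'→3'): TTATGCCATAGGTATCTCCCTTACCCTATATCTCTCATGTATACTCCGCCCATTAT
Frame +1: ATA ATG GGC GGA GTA TAC ATG AGA GAT ATA GGG TAA GGG AGA TAC CTA TGG CAT — ATG at 4, stop TAA at 34 → 33 nt; ATG at 19, stop TAA at 34 → 18 nt.
Frame +2: TAA TGG GCG GAG TAT ACA TGA GAG ATA TAG GGT AAG GGA GAT ACC TAT GGC ATA — no ATG→stop ORF.
Frame +3: AAT GGG CGG AGT ATA CAT GAG AGA TAT AGG GTA AGG GAG ATA CCT ATG GCA TAA — ATG at 48, stop TAA at 54 → 9 nt.
Frame -1: TTA TGC CAT AGG TAT CTC CCT TAC CCT ATA TCT CTC ATG TAT ACT CCG CCC ATT — no ATG→stop ORF.
Frame -2: TAT GCC ATA GGT ATC TCC CTT ACC CTA TAT CTC TCA TGT ATA CTC CGC CCA TTA — no ATG→stop ORF.
Frame -3: ATG CCA TAG GTA TCT CCC TTA CCC TAT ATC TCT CAT GTA TAC TCC GCC CAT TAT — ATG at 3, stop TAG at 9 → 9 nt.
Forward-strand max 33 nt; reverse-strand max 9 nt. The forward strand has the longer ORF.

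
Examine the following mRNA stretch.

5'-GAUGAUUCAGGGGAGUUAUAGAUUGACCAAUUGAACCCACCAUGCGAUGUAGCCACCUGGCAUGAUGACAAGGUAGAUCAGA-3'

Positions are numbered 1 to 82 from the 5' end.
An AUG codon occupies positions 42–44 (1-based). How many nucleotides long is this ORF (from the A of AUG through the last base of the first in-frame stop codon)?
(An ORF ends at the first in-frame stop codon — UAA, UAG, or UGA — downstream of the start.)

Codons from position 42: AUG (42–44), CGA (45–47), UGU (48–50), AGC (51–53), CAC (54–56), CUG (57–59), GCA (60–62), UGA (63–65).
UGA is the first in-frame stop; ORF spans 42–65, 24 nucleotides.

24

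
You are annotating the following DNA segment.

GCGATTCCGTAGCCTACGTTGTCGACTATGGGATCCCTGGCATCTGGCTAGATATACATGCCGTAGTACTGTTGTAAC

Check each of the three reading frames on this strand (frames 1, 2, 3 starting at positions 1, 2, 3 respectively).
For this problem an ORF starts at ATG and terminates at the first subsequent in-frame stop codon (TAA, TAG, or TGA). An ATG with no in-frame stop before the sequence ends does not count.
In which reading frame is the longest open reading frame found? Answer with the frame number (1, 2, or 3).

Frame 1: GCG ATT CCG TAG CCT ACG TTG TCG ACT ATG GGA TCC CTG GCA TCT GGC TAG ATA TAC ATG CCG TAG TAC TGT TGT AAC — ATG at 28, stop TAG at 49 → 24 nt; ATG at 58, stop TAG at 64 → 9 nt.
Frame 2: CGA TTC CGT AGC CTA CGT TGT CGA CTA TGG GAT CCC TGG CAT CTG GCT AGA TAT ACA TGC CGT AGT ACT GTT GTA — no ATG→stop ORF.
Frame 3: GAT TCC GTA GCC TAC GTT GTC GAC TAT GGG ATC CCT GGC ATC TGG CTA GAT ATA CAT GCC GTA GTA CTG TTG TAA — no ATG→stop ORF.
Longest ORF is 24 nt in frame 1 (positions 28–51).

1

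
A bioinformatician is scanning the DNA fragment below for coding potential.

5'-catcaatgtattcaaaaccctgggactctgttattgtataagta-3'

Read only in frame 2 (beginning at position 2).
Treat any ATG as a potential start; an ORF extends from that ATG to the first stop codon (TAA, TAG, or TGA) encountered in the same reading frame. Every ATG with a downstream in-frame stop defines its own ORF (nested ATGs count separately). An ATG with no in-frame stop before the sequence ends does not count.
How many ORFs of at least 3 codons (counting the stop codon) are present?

0

Frame 2: ATC AAT GTA TTC AAA ACC CTG GGA CTC TGT TAT TGT ATA AGT — no ATG→stop ORF.
No ORF reaches 3 codons. Count = 0.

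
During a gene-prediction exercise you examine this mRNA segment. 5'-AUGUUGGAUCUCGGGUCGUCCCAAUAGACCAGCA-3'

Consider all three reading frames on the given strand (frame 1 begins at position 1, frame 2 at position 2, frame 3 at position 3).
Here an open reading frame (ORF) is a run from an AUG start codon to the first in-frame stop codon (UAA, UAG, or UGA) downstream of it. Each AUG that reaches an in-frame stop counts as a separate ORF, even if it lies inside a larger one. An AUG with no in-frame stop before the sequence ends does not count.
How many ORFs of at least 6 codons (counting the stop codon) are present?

1

Frame 1: AUG UUG GAU CUC GGG UCG UCC CAA UAG ACC AGC — AUG at 1, stop UAG at 25 → 27 nt.
Frame 2: UGU UGG AUC UCG GGU CGU CCC AAU AGA CCA GCA — no AUG→stop ORF.
Frame 3: GUU GGA UCU CGG GUC GUC CCA AUA GAC CAG — no AUG→stop ORF.
ORFs ≥ 6 codons: frame 1 1–27 (9 codons). Count = 1.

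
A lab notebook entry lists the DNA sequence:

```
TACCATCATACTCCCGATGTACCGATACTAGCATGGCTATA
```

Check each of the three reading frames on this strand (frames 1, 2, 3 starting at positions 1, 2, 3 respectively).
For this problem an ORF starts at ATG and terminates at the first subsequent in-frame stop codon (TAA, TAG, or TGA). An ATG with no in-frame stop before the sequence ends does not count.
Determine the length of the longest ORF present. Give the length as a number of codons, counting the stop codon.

Frame 1: TAC CAT CAT ACT CCC GAT GTA CCG ATA CTA GCA TGG CTA — no ATG→stop ORF.
Frame 2: ACC ATC ATA CTC CCG ATG TAC CGA TAC TAG CAT GGC TAT — ATG at 17, stop TAG at 29 → 15 nt.
Frame 3: CCA TCA TAC TCC CGA TGT ACC GAT ACT AGC ATG GCT ATA — no ATG→stop ORF.
Longest: frame 2, positions 17–31, 15 nt = 5 codons = 4 aa. → 5 codons.

5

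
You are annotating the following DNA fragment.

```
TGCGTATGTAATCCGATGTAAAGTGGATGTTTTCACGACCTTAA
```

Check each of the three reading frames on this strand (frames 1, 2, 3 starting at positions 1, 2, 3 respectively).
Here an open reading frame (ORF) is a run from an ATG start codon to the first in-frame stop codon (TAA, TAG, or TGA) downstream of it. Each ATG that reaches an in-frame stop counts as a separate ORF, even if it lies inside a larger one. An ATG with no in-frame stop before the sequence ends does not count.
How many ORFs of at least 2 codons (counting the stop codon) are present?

3

Frame 1: TGC GTA TGT AAT CCG ATG TAA AGT GGA TGT TTT CAC GAC CTT — ATG at 16, stop TAA at 19 → 6 nt.
Frame 2: GCG TAT GTA ATC CGA TGT AAA GTG GAT GTT TTC ACG ACC TTA — no ATG→stop ORF.
Frame 3: CGT ATG TAA TCC GAT GTA AAG TGG ATG TTT TCA CGA CCT TAA — ATG at 6, stop TAA at 9 → 6 nt; ATG at 27, stop TAA at 42 → 18 nt.
ORFs ≥ 2 codons: frame 1 16–21 (2 codons), frame 3 6–11 (2 codons), frame 3 27–44 (6 codons). Count = 3.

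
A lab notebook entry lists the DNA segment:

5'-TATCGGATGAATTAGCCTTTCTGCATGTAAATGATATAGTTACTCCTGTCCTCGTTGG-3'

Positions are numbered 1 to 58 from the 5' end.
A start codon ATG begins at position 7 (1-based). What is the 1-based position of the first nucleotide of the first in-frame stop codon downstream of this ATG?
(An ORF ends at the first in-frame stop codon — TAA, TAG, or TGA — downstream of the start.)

13

Codons from position 7: ATG (7–9), AAT (10–12), TAG (13–15).
TAG is a stop codon; it begins at position 13.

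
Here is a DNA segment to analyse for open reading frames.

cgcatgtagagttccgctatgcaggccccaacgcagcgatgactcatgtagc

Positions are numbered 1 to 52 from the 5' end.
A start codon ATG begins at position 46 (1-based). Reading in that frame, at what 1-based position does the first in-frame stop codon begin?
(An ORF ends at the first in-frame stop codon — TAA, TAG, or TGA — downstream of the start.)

Codons from position 46: ATG (46–48), TAG (49–51).
TAG is a stop codon; it begins at position 49.

49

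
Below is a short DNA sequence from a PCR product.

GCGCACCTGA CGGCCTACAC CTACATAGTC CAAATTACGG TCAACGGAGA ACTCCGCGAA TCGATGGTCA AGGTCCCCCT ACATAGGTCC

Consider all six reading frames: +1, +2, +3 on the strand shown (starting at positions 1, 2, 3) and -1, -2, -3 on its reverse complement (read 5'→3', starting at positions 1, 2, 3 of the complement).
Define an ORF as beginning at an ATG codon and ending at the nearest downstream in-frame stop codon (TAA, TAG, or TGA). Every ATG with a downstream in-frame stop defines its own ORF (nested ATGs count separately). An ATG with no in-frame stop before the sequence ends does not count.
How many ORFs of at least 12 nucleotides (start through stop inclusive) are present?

0

Reverse complement (5'→3'): GGACCTATGTAGGGGGACCTTGACCATCGATTCGCGGAGTTCTCCGTTGACCGTAATTTGGACTATGTAGGTGTAGGCCGTCAGGTGCGC
Frame +1: GCG CAC CTG ACG GCC TAC ACC TAC ATA GTC CAA ATT ACG GTC AAC GGA GAA CTC CGC GAA TCG ATG GTC AAG GTC CCC CTA CAT AGG TCC — no ATG→stop ORF.
Frame +2: CGC ACC TGA CGG CCT ACA CCT ACA TAG TCC AAA TTA CGG TCA ACG GAG AAC TCC GCG AAT CGA TGG TCA AGG TCC CCC TAC ATA GGT — no ATG→stop ORF.
Frame +3: GCA CCT GAC GGC CTA CAC CTA CAT AGT CCA AAT TAC GGT CAA CGG AGA ACT CCG CGA ATC GAT GGT CAA GGT CCC CCT ACA TAG GTC — no ATG→stop ORF.
Frame -1: GGA CCT ATG TAG GGG GAC CTT GAC CAT CGA TTC GCG GAG TTC TCC GTT GAC CGT AAT TTG GAC TAT GTA GGT GTA GGC CGT CAG GTG CGC — ATG at 7, stop TAG at 10 → 6 nt.
Frame -2: GAC CTA TGT AGG GGG ACC TTG ACC ATC GAT TCG CGG AGT TCT CCG TTG ACC GTA ATT TGG ACT ATG TAG GTG TAG GCC GTC AGG TGC — ATG at 65, stop TAG at 68 → 6 nt.
Frame -3: ACC TAT GTA GGG GGA CCT TGA CCA TCG ATT CGC GGA GTT CTC CGT TGA CCG TAA TTT GGA CTA TGT AGG TGT AGG CCG TCA GGT GCG — no ATG→stop ORF.
No ORF reaches 12 nucleotides. Count = 0.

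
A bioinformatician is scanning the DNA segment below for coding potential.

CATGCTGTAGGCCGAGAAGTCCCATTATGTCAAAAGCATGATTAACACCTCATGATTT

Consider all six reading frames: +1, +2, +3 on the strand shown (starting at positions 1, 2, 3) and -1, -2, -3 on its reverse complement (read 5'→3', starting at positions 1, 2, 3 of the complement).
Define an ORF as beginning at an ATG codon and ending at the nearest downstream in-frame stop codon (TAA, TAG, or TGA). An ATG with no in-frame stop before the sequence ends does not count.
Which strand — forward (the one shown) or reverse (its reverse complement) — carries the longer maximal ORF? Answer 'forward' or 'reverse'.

forward

Reverse complement (5'→3'): AAATCATGAGGTGTTAATCATGCTTTTGACATAATGGGACTTCTCGGCCTACAGCATG
Frame +1: CAT GCT GTA GGC CGA GAA GTC CCA TTA TGT CAA AAG CAT GAT TAA CAC CTC ATG ATT — no ATG→stop ORF.
Frame +2: ATG CTG TAG GCC GAG AAG TCC CAT TAT GTC AAA AGC ATG ATT AAC ACC TCA TGA TTT — ATG at 2, stop TAG at 8 → 9 nt; ATG at 38, stop TGA at 53 → 18 nt.
Frame +3: TGC TGT AGG CCG AGA AGT CCC ATT ATG TCA AAA GCA TGA TTA ACA CCT CAT GAT — ATG at 27, stop TGA at 39 → 15 nt.
Frame -1: AAA TCA TGA GGT GTT AAT CAT GCT TTT GAC ATA ATG GGA CTT CTC GGC CTA CAG CAT — no ATG→stop ORF.
Frame -2: AAT CAT GAG GTG TTA ATC ATG CTT TTG ACA TAA TGG GAC TTC TCG GCC TAC AGC ATG — ATG at 20, stop TAA at 32 → 15 nt.
Frame -3: ATC ATG AGG TGT TAA TCA TGC TTT TGA CAT AAT GGG ACT TCT CGG CCT ACA GCA — ATG at 6, stop TAA at 15 → 12 nt.
Forward-strand max 18 nt; reverse-strand max 15 nt. The forward strand has the longer ORF.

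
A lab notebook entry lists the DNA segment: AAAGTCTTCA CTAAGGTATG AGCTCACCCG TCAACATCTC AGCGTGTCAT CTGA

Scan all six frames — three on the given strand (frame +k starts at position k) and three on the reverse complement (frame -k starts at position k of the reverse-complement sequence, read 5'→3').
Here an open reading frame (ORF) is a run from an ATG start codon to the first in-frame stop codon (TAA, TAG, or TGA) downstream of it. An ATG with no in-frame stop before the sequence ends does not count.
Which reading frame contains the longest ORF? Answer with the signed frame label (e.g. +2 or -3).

Reverse complement (5'→3'): TCAGATGACACGCTGAGATGTTGACGGGTGAGCTCATACCTTAGTGAAGACTTT
Frame +1: AAA GTC TTC ACT AAG GTA TGA GCT CAC CCG TCA ACA TCT CAG CGT GTC ATC TGA — no ATG→stop ORF.
Frame +2: AAG TCT TCA CTA AGG TAT GAG CTC ACC CGT CAA CAT CTC AGC GTG TCA TCT — no ATG→stop ORF.
Frame +3: AGT CTT CAC TAA GGT ATG AGC TCA CCC GTC AAC ATC TCA GCG TGT CAT CTG — no ATG→stop ORF.
Frame -1: TCA GAT GAC ACG CTG AGA TGT TGA CGG GTG AGC TCA TAC CTT AGT GAA GAC TTT — no ATG→stop ORF.
Frame -2: CAG ATG ACA CGC TGA GAT GTT GAC GGG TGA GCT CAT ACC TTA GTG AAG ACT — ATG at 5, stop TGA at 14 → 12 nt.
Frame -3: AGA TGA CAC GCT GAG ATG TTG ACG GGT GAG CTC ATA CCT TAG TGA AGA CTT — ATG at 18, stop TAG at 42 → 27 nt.
Longest ORF is 27 nt in frame -3 (positions 18–44).

-3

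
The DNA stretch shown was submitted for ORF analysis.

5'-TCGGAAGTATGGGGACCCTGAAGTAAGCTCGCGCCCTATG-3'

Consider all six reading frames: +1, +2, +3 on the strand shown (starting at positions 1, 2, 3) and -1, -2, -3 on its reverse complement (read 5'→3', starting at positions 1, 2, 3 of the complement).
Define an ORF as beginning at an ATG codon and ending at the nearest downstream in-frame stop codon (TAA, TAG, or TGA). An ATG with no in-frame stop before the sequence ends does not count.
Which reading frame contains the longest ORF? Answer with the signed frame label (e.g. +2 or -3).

Reverse complement (5'→3'): CATAGGGCGCGAGCTTACTTCAGGGTCCCCATACTTCCGA
Frame +1: TCG GAA GTA TGG GGA CCC TGA AGT AAG CTC GCG CCC TAT — no ATG→stop ORF.
Frame +2: CGG AAG TAT GGG GAC CCT GAA GTA AGC TCG CGC CCT ATG — no ATG→stop ORF.
Frame +3: GGA AGT ATG GGG ACC CTG AAG TAA GCT CGC GCC CTA — ATG at 9, stop TAA at 24 → 18 nt.
Frame -1: CAT AGG GCG CGA GCT TAC TTC AGG GTC CCC ATA CTT CCG — no ATG→stop ORF.
Frame -2: ATA GGG CGC GAG CTT ACT TCA GGG TCC CCA TAC TTC CGA — no ATG→stop ORF.
Frame -3: TAG GGC GCG AGC TTA CTT CAG GGT CCC CAT ACT TCC — no ATG→stop ORF.
Longest ORF is 18 nt in frame +3 (positions 9–26).

+3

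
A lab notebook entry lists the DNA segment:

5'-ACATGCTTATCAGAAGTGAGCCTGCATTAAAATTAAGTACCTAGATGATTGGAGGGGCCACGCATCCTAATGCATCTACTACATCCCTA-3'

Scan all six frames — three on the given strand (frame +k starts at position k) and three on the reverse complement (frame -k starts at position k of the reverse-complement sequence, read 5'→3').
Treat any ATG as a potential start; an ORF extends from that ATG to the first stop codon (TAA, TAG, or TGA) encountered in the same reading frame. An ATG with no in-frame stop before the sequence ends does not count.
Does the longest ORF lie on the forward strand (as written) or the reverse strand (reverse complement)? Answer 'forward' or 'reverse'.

forward

Reverse complement (5'→3'): TAGGGATGTAGTAGATGCATTAGGATGCGTGGCCCCTCCAATCATCTAGGTACTTAATTTTAATGCAGGCTCACTTCTGATAAGCATGT
Frame +1: ACA TGC TTA TCA GAA GTG AGC CTG CAT TAA AAT TAA GTA CCT AGA TGA TTG GAG GGG CCA CGC ATC CTA ATG CAT CTA CTA CAT CCC — no ATG→stop ORF.
Frame +2: CAT GCT TAT CAG AAG TGA GCC TGC ATT AAA ATT AAG TAC CTA GAT GAT TGG AGG GGC CAC GCA TCC TAA TGC ATC TAC TAC ATC CCT — no ATG→stop ORF.
Frame +3: ATG CTT ATC AGA AGT GAG CCT GCA TTA AAA TTA AGT ACC TAG ATG ATT GGA GGG GCC ACG CAT CCT AAT GCA TCT ACT ACA TCC CTA — ATG at 3, stop TAG at 42 → 42 nt.
Frame -1: TAG GGA TGT AGT AGA TGC ATT AGG ATG CGT GGC CCC TCC AAT CAT CTA GGT ACT TAA TTT TAA TGC AGG CTC ACT TCT GAT AAG CAT — ATG at 25, stop TAA at 55 → 33 nt.
Frame -2: AGG GAT GTA GTA GAT GCA TTA GGA TGC GTG GCC CCT CCA ATC ATC TAG GTA CTT AAT TTT AAT GCA GGC TCA CTT CTG ATA AGC ATG — no ATG→stop ORF.
Frame -3: GGG ATG TAG TAG ATG CAT TAG GAT GCG TGG CCC CTC CAA TCA TCT AGG TAC TTA ATT TTA ATG CAG GCT CAC TTC TGA TAA GCA TGT — ATG at 6, stop TAG at 9 → 6 nt; ATG at 15, stop TAG at 21 → 9 nt; ATG at 63, stop TGA at 78 → 18 nt.
Forward-strand max 42 nt; reverse-strand max 33 nt. The forward strand has the longer ORF.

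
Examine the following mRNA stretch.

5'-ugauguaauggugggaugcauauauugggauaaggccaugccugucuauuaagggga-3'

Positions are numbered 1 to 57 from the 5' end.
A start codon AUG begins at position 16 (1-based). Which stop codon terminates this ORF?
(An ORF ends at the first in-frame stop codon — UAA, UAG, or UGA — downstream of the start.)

Codons from position 16: AUG (16–18), CAU (19–21), AUA (22–24), UUG (25–27), GGA (28–30), UAA (31–33).
The first in-frame stop codon is UAA.

UAA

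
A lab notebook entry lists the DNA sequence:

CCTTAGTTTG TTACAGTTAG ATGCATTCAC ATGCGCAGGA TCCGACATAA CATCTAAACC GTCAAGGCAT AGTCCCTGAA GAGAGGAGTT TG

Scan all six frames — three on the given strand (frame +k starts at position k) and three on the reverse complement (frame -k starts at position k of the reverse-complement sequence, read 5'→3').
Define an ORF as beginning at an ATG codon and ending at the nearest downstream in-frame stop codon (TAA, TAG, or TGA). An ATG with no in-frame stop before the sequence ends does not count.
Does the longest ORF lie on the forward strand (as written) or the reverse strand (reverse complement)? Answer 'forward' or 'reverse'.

forward

Reverse complement (5'→3'): CAAACTCCTCTCTTCAGGGACTATGCCTTGACGGTTTAGATGTTATGTCGGATCCTGCGCATGTGAATGCATCTAACTGTAACAAACTAAGG
Frame +1: CCT TAG TTT GTT ACA GTT AGA TGC ATT CAC ATG CGC AGG ATC CGA CAT AAC ATC TAA ACC GTC AAG GCA TAG TCC CTG AAG AGA GGA GTT — ATG at 31, stop TAA at 55 → 27 nt.
Frame +2: CTT AGT TTG TTA CAG TTA GAT GCA TTC ACA TGC GCA GGA TCC GAC ATA ACA TCT AAA CCG TCA AGG CAT AGT CCC TGA AGA GAG GAG TTT — no ATG→stop ORF.
Frame +3: TTA GTT TGT TAC AGT TAG ATG CAT TCA CAT GCG CAG GAT CCG ACA TAA CAT CTA AAC CGT CAA GGC ATA GTC CCT GAA GAG AGG AGT TTG — ATG at 21, stop TAA at 48 → 30 nt.
Frame -1: CAA ACT CCT CTC TTC AGG GAC TAT GCC TTG ACG GTT TAG ATG TTA TGT CGG ATC CTG CGC ATG TGA ATG CAT CTA ACT GTA ACA AAC TAA — ATG at 40, stop TGA at 64 → 27 nt; ATG at 61, stop TGA at 64 → 6 nt; ATG at 67, stop TAA at 88 → 24 nt.
Frame -2: AAA CTC CTC TCT TCA GGG ACT ATG CCT TGA CGG TTT AGA TGT TAT GTC GGA TCC TGC GCA TGT GAA TGC ATC TAA CTG TAA CAA ACT AAG — ATG at 23, stop TGA at 29 → 9 nt.
Frame -3: AAC TCC TCT CTT CAG GGA CTA TGC CTT GAC GGT TTA GAT GTT ATG TCG GAT CCT GCG CAT GTG AAT GCA TCT AAC TGT AAC AAA CTA AGG — no ATG→stop ORF.
Forward-strand max 30 nt; reverse-strand max 27 nt. The forward strand has the longer ORF.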